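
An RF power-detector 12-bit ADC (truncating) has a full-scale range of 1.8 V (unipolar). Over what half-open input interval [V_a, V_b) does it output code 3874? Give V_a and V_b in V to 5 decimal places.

LSB = 1.8/2^12 = 439.45 µV.
V_a = V_low + 3874·LSB = 1.70244 V; V_b = V_low + 3875·LSB = 1.70288 V.

[1.70244 V, 1.70288 V)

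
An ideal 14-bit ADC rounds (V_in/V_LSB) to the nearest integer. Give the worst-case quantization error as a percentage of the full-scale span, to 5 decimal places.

0.00305 %

Rounding → worst-case error = ½ LSB = V_FS/2^15, so 100/32768 = 0.00305176 % of full scale.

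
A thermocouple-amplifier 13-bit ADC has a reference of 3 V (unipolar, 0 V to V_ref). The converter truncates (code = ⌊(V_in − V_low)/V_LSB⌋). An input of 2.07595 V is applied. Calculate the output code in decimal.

code 5668

With 8192 levels over 3 V, one step is 366.21 µV.
Input sits at 5668.727 steps above V_low.
So the output code is 5668.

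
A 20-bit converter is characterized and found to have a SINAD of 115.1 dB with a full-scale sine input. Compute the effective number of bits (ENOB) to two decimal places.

18.83 bits

ENOB = (SINAD − 1.76) / 6.02 = (115.1 − 1.76)/6.02 = 18.827.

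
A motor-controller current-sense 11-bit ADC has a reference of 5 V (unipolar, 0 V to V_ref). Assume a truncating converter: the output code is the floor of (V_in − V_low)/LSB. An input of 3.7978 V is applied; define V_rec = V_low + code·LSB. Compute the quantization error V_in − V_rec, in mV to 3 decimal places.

1.413 mV

LSB = 5/2^11 = 2.441 mV.
(V_in − V_low)/LSB = (3.7978 − 0)/0.00244141 = 1555.5789 → code 1555 (floor).
Code 1555 maps back to 0 + 1555×0.00244141 V = 3.7963867 V.
V_in − V_rec = 0.00141328 V = 1.413 mV.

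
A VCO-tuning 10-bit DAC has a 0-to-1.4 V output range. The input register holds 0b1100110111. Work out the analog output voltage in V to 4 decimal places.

1.1252 V

LSB = 1.4 V / 2^10 = 1.367 mV.
Code 0b1100110111 = 823 decimal.
V_out = 0 + 823 × 0.00136719 V = 1.1252 V.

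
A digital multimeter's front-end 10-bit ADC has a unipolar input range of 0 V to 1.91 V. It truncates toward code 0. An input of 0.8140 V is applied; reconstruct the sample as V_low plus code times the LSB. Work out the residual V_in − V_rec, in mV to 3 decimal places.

0.758 mV

Step size: 1.91 V ÷ 2^10 = 1.865 mV.
(V_in − V_low)/LSB = (0.8140 − 0)/0.00186523 = 436.4063 → code 436 (floor).
V_rec = 0 + 436·0.00186523 = 0.81324219 V.
Error = 0.8140 − 0.81324219 = 0.000757813 V = 0.758 mV.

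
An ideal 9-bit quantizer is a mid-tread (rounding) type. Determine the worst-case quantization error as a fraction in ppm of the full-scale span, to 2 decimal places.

Rounding → worst-case error = ½ LSB = V_FS/2^10, so 1e+06/1024 = 976.562 ppm of full scale.

976.56 ppm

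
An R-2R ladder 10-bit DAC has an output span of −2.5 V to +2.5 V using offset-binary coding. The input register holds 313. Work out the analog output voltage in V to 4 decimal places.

-0.9717 V

LSB = 5 V / 2^10 = 4.883 mV.
V_out = (−2.5) + 313 × 0.00488281 V = -0.97168 V.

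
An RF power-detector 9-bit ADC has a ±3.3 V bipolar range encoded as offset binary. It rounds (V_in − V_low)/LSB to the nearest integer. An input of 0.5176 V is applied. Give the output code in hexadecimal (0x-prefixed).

Full-scale span = 6.6 V; LSB = 6.6/2^9 = 12.891 mV.
(V_in − V_low)/LSB = (0.5176 − (−3.3)) / 0.0128906 = 296.153.
So the output code is 296.
In hexadecimal (0x-prefixed): 0x128.

code 0x128 (decimal 296)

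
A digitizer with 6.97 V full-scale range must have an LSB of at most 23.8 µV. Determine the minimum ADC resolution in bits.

Number of steps required ≥ 6.97 V / 23.8 µV = 292857.14.
Need 2^N ≥ 292857.14; 2^18 = 262144, 2^19 = 524288.
Minimum N = 19.

19 bits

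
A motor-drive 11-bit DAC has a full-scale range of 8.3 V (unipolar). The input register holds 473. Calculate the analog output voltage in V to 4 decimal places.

LSB = 8.3 V / 2^11 = 4.053 mV.
V_out = 0 + 473 × 0.00405273 V = 1.91694 V.

1.9169 V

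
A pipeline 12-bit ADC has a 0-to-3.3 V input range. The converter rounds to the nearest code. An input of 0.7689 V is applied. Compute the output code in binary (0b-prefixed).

With 4096 levels over 3.3 V, one step is 0.806 mV.
(V_in − V_low)/LSB = (0.7689 − 0) / 0.000805664 = 954.368.
round(954.368) = 954.
In binary (0b-prefixed): 0b1110111010.

code 0b1110111010 (decimal 954)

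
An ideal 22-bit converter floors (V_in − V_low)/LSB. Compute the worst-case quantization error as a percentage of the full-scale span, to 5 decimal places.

0.00002 %

Truncating → worst-case error = 1 LSB = V_FS/2^22, so 100/4194304 = 2.38419e-05 % of full scale.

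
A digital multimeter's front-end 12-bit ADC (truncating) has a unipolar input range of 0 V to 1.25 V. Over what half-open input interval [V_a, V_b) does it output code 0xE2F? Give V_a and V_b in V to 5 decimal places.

[1.10809 V, 1.10840 V)

LSB = 1.25/2^12 = 305.18 µV.
Code 0xE2F = 3631 decimal.
V_a = V_low + 3631·LSB = 1.10809 V; V_b = V_low + 3632·LSB = 1.1084 V.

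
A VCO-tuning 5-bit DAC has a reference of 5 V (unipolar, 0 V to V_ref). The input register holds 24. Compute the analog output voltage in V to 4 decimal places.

LSB = 5 V / 2^5 = 156.250 mV.
V_out = 0 + 24 × 0.15625 V = 3.75 V.

3.7500 V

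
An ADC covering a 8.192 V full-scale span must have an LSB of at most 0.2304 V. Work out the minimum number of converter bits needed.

6 bits

Number of steps required ≥ 8.192 V / 0.2304 V = 35.56.
Need 2^N ≥ 35.56; 2^5 = 32, 2^6 = 64.
Minimum N = 6.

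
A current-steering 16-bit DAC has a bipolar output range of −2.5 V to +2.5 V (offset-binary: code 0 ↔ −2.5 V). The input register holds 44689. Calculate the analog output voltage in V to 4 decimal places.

0.9095 V

LSB = 5 V / 2^16 = 76.29 µV.
V_out = (−2.5) + 44689 × 7.62939e-05 V = 0.9095 V.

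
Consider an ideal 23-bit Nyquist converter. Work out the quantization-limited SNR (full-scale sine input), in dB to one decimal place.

140.2 dB

SNR ≈ 6.02·N + 1.76 dB = 6.02·23 + 1.76 = 140.22 dB.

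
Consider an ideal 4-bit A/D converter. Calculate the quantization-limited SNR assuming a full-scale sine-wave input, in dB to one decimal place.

SNR ≈ 6.02·N + 1.76 dB = 6.02·4 + 1.76 = 25.84 dB.

25.8 dB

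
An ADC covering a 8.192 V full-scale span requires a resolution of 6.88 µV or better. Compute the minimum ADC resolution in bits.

Number of steps required ≥ 8.192 V / 6.88 µV = 1190697.67.
Need 2^N ≥ 1190697.67; 2^20 = 1048576, 2^21 = 2097152.
Minimum N = 21.

21 bits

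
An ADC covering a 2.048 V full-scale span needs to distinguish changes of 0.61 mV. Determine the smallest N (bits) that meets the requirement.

Number of steps required ≥ 2.048 V / 0.61 mV = 3357.38.
Need 2^N ≥ 3357.38; 2^11 = 2048, 2^12 = 4096.
Minimum N = 12.

12 bits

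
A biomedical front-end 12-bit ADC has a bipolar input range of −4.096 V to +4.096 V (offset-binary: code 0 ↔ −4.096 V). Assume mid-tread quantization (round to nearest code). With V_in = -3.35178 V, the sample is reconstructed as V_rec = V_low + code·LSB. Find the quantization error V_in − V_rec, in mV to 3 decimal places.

0.220 mV

One LSB is 8.192 V / 4096 = 2.000 mV.
(V_in − V_low)/LSB = (-3.35178 − (−4.096))/0.002 = 372.1100 → code 372 (round).
Reconstructed: -3.352 V.
V_in − V_rec = 0.00022 V = 0.220 mV.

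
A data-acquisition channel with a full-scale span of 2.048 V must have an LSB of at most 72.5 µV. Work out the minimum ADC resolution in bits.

15 bits

Number of steps required ≥ 2.048 V / 72.5 µV = 28248.28.
Need 2^N ≥ 28248.28; 2^14 = 16384, 2^15 = 32768.
Minimum N = 15.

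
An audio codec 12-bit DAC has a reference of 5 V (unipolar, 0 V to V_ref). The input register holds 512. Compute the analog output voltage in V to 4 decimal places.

LSB = 5 V / 2^12 = 1.221 mV.
V_out = 0 + 512 × 0.0012207 V = 0.625 V.

0.6250 V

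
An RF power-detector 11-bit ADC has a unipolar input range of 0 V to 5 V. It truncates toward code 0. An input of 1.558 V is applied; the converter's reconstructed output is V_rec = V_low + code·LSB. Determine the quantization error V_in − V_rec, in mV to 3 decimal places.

0.383 mV

LSB = 5/2^11 = 2.441 mV.
(V_in − V_low)/LSB = (1.558 − 0)/0.00244141 = 638.1568 → code 638 (floor).
Code 638 maps back to 0 + 638×0.00244141 V = 1.5576172 V.
Error = 1.558 − 1.5576172 = 0.000382813 V = 0.383 mV.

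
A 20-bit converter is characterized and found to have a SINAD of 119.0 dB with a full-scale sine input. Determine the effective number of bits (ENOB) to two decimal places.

ENOB = (SINAD − 1.76) / 6.02 = (119.0 − 1.76)/6.02 = 19.475.

19.48 bits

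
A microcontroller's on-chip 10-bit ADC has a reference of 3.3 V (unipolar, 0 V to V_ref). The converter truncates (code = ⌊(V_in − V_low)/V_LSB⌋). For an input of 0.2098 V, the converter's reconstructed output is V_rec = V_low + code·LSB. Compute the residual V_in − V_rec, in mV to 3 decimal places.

0.327 mV

Step size: 3.3 V ÷ 2^10 = 3.223 mV.
(0.2098 − 0)/0.00322266 = 65.1016; ⌊·⌋ gives code 65.
Reconstructed: 0.20947266 V.
Error = 0.2098 − 0.20947266 = 0.000327344 V = 0.327 mV.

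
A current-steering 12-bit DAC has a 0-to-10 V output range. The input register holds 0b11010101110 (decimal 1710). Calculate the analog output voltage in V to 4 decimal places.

LSB = 10 V / 2^12 = 2.441 mV.
Code 0b11010101110 = 1710 decimal.
V_out = 0 + 1710 × 0.00244141 V = 4.1748 V.

4.1748 V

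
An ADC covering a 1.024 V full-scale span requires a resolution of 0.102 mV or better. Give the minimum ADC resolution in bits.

14 bits

Number of steps required ≥ 1.024 V / 0.102 mV = 10039.22.
Need 2^N ≥ 10039.22; 2^13 = 8192, 2^14 = 16384.
Minimum N = 14.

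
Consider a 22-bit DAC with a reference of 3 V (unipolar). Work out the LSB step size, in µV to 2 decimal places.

Full-scale span = 3 V.
LSB = 3 / 2^22 = 3 / 4194304 = 7.15256e-07 V = 0.72 µV.

0.72 µV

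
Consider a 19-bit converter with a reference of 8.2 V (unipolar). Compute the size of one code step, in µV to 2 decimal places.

Full-scale span = 8.2 V.
LSB = 8.2 / 2^19 = 8.2 / 524288 = 1.56403e-05 V = 15.64 µV.

15.64 µV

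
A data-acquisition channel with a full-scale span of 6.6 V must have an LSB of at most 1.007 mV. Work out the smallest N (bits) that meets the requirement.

13 bits

Number of steps required ≥ 6.6 V / 1.007 mV = 6554.12.
Need 2^N ≥ 6554.12; 2^12 = 4096, 2^13 = 8192.
Minimum N = 13.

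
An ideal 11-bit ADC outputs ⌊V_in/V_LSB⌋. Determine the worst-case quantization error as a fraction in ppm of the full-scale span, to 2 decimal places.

488.28 ppm

Truncating → worst-case error = 1 LSB = V_FS/2^11, so 1e+06/2048 = 488.281 ppm of full scale.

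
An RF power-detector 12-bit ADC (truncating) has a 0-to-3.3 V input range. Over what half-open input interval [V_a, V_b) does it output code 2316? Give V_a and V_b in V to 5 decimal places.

LSB = 3.3/2^12 = 0.806 mV.
V_a = V_low + 2316·LSB = 1.86592 V; V_b = V_low + 2317·LSB = 1.86672 V.

[1.86592 V, 1.86672 V)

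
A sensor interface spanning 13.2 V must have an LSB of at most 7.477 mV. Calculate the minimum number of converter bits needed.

11 bits

Number of steps required ≥ 13.2 V / 7.477 mV = 1765.41.
Need 2^N ≥ 1765.41; 2^10 = 1024, 2^11 = 2048.
Minimum N = 11.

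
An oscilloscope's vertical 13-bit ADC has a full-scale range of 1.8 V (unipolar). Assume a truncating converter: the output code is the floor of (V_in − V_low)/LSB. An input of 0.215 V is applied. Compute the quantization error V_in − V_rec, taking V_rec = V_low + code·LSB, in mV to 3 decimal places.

0.107 mV

LSB = 1.8/2^13 = 219.73 µV.
Scaled input = 978.4889 LSBs, so code = 978.
Code 978 maps back to 0 + 978×0.000219727 V = 0.21489258 V.
Error = 0.215 − 0.21489258 = 0.000107422 V = 0.107 mV.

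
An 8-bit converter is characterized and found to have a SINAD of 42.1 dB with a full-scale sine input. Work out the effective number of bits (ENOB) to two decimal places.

ENOB = (SINAD − 1.76) / 6.02 = (42.1 − 1.76)/6.02 = 6.701.

6.70 bits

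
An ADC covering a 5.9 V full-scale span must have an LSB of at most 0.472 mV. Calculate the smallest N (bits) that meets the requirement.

Number of steps required ≥ 5.9 V / 0.472 mV = 12500.00.
Need 2^N ≥ 12500.00; 2^13 = 8192, 2^14 = 16384.
Minimum N = 14.

14 bits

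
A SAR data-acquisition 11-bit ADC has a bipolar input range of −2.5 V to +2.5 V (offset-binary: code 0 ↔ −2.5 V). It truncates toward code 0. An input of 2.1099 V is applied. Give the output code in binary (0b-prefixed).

With 2048 levels over 5 V, one step is 2.441 mV.
(V_in − V_low)/LSB = (2.1099 − (−2.5)) / 0.00244141 = 1888.215.
Floor → code 1888.
In binary (0b-prefixed): 0b11101100000.

code 0b11101100000 (decimal 1888)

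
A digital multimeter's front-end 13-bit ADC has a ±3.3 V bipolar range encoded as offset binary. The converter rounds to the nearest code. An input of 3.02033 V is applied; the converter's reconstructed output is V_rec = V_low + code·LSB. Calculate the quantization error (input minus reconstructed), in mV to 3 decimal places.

Step size: 6.6 V ÷ 2^13 = 0.806 mV.
(V_in − V_low)/LSB = (3.02033 − (−3.3))/0.000805664 = 7844.8702 → code 7845 (round).
Code 7845 maps back to (−3.3) + 7845×0.000805664 V = 3.0204346 V.
V_in − V_rec = -0.00010457 V = -0.105 mV.

-0.105 mV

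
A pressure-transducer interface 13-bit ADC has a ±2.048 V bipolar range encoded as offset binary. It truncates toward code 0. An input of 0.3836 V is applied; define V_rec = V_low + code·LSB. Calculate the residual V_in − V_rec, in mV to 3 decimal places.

LSB = 4.096/2^13 = 0.500 mV.
Scaled input = 4863.2000 LSBs, so code = 4863.
Reconstructed: 0.3835 V.
V_in − V_rec = 0.0001 V = 0.100 mV.

0.100 mV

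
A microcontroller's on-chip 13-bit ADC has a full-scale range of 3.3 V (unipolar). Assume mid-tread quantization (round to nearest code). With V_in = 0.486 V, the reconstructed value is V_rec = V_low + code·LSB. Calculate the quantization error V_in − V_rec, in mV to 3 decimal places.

Step size: 3.3 V ÷ 2^13 = 402.83 µV.
(0.486 − 0)/0.000402832 = 1206.4582; round gives code 1206.
Code 1206 maps back to 0 + 1206×0.000402832 V = 0.48581543 V.
V_in − V_rec = 0.00018457 V = 0.185 mV.

0.185 mV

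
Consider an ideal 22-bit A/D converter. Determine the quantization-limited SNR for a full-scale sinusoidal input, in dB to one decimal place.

134.2 dB

SNR ≈ 6.02·N + 1.76 dB = 6.02·22 + 1.76 = 134.20 dB.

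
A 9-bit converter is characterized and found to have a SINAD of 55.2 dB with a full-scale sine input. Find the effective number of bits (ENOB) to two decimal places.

ENOB = (SINAD − 1.76) / 6.02 = (55.2 − 1.76)/6.02 = 8.877.

8.88 bits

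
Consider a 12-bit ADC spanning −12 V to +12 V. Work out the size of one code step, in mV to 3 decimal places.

Full-scale span = 24 V.
LSB = 24 / 2^12 = 24 / 4096 = 0.00585938 V = 5.859 mV.

5.859 mV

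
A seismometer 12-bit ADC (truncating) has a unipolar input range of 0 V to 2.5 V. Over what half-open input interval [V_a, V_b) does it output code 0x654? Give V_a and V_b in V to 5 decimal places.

LSB = 2.5/2^12 = 0.610 mV.
Code 0x654 = 1620 decimal.
V_a = V_low + 1620·LSB = 0.98877 V; V_b = V_low + 1621·LSB = 0.98938 V.

[0.98877 V, 0.98938 V)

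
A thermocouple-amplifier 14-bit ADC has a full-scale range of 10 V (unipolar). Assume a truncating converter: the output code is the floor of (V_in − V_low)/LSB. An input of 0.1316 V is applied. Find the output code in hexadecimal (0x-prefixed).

LSB = 10 V / 16384 = 0.610 mV.
Input sits at 215.613 steps above V_low.
⌊·⌋(215.613) = 215.
In hexadecimal (0x-prefixed): 0xD7.

code 0xD7 (decimal 215)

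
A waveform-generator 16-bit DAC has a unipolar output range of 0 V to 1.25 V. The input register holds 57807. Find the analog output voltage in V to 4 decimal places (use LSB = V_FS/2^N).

LSB = 1.25 V / 2^16 = 19.07 µV.
V_out = 0 + 57807 × 1.90735e-05 V = 1.10258 V.

1.1026 V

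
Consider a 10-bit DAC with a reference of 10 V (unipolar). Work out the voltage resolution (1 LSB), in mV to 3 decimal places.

Full-scale span = 10 V.
LSB = 10 / 2^10 = 10 / 1024 = 0.00976562 V = 9.766 mV.

9.766 mV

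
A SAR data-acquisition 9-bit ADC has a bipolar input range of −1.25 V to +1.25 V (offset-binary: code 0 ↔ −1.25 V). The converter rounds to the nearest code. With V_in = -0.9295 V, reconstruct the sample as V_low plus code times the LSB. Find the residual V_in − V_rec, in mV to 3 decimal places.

LSB = 2.5/2^9 = 4.883 mV.
(-0.9295 − (−1.25))/0.00488281 = 65.6384; round gives code 66.
Code 66 maps back to (−1.25) + 66×0.00488281 V = -0.92773438 V.
Error = -0.9295 − (−0.92773438) = -0.00176563 V = -1.766 mV.

-1.766 mV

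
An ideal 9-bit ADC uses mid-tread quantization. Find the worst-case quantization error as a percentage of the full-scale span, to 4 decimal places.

0.0977 %

Rounding → worst-case error = ½ LSB = V_FS/2^10, so 100/1024 = 0.0976562 % of full scale.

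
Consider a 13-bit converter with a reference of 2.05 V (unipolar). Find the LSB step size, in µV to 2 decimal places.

250.24 µV

Full-scale span = 2.05 V.
LSB = 2.05 / 2^13 = 2.05 / 8192 = 0.000250244 V = 250.24 µV.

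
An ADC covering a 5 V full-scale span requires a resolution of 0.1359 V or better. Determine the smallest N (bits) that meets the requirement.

Number of steps required ≥ 5 V / 0.1359 V = 36.79.
Need 2^N ≥ 36.79; 2^5 = 32, 2^6 = 64.
Minimum N = 6.

6 bits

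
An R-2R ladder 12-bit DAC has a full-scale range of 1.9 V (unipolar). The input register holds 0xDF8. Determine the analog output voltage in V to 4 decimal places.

LSB = 1.9 V / 2^12 = 463.87 µV.
Code 0xDF8 = 3576 decimal.
V_out = 0 + 3576 × 0.000463867 V = 1.65879 V.

1.6588 V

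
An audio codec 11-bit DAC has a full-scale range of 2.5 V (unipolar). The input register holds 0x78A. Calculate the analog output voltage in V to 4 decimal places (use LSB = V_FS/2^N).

2.3560 V

LSB = 2.5 V / 2^11 = 1.221 mV.
Code 0x78A = 1930 decimal.
V_out = 0 + 1930 × 0.0012207 V = 2.35596 V.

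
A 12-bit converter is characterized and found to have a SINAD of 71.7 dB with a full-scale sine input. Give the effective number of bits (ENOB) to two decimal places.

ENOB = (SINAD − 1.76) / 6.02 = (71.7 − 1.76)/6.02 = 11.618.

11.62 bits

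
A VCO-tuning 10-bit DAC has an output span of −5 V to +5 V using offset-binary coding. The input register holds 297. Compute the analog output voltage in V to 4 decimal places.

LSB = 10 V / 2^10 = 9.766 mV.
V_out = (−5) + 297 × 0.00976562 V = -2.09961 V.

-2.0996 V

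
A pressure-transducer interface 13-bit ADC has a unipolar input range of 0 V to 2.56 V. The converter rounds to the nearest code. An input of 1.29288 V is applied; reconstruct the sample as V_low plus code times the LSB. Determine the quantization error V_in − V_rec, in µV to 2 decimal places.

67.50 µV

One LSB is 2.56 V / 8192 = 312.50 µV.
(1.29288 − 0)/0.0003125 = 4137.2160; round gives code 4137.
Reconstructed: 1.2928125 V.
V_in − V_rec = 6.75e-05 V = 67.50 µV.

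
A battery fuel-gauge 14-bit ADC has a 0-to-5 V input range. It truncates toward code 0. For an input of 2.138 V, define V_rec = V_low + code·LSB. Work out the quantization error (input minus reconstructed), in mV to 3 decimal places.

LSB = 5/2^14 = 305.18 µV.
Scaled input = 7005.7984 LSBs, so code = 7005.
Reconstructed: 2.1377563 V.
V_in − V_rec = 0.000243652 V = 0.244 mV.

0.244 mV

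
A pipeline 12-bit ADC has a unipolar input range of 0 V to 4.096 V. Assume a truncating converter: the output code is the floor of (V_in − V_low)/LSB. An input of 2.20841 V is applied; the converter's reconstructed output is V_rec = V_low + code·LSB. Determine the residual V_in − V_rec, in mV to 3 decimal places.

0.410 mV

LSB = 4.096/2^12 = 1.000 mV.
(V_in − V_low)/LSB = (2.20841 − 0)/0.001 = 2208.4100 → code 2208 (floor).
V_rec = 0 + 2208·0.001 = 2.208 V.
V_in − V_rec = 0.00041 V = 0.410 mV.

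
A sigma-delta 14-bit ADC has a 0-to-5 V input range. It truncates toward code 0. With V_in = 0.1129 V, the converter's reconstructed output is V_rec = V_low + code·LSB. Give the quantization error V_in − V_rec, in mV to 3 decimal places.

LSB = 5/2^14 = 305.18 µV.
Scaled input = 369.9507 LSBs, so code = 369.
Code 369 maps back to 0 + 369×0.000305176 V = 0.11260986 V.
Difference: 0.000290137 V → 0.290 mV.

0.290 mV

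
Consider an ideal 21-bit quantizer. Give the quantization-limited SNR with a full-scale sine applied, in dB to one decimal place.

SNR ≈ 6.02·N + 1.76 dB = 6.02·21 + 1.76 = 128.18 dB.

128.2 dB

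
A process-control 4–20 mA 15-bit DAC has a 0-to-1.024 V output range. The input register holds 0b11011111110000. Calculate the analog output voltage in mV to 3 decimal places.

447.500 mV

LSB = 1.024 V / 2^15 = 31.25 µV.
Code 0b11011111110000 = 14320 decimal.
V_out = 0 + 14320 × 3.125e-05 V = 0.4475 V.
= 447.500 mV.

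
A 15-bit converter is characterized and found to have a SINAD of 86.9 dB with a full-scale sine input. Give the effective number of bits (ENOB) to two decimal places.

14.14 bits

ENOB = (SINAD − 1.76) / 6.02 = (86.9 − 1.76)/6.02 = 14.143.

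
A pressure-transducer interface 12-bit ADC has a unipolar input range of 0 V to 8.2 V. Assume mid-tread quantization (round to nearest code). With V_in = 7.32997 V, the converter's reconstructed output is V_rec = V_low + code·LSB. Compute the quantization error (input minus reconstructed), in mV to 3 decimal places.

0.820 mV

One LSB is 8.2 V / 4096 = 2.002 mV.
(V_in − V_low)/LSB = (7.32997 − 0)/0.00200195 = 3661.4094 → code 3661 (round).
V_rec = 0 + 3661·0.00200195 = 7.3291504 V.
Error = 7.32997 − 7.3291504 = 0.000819609 V = 0.820 mV.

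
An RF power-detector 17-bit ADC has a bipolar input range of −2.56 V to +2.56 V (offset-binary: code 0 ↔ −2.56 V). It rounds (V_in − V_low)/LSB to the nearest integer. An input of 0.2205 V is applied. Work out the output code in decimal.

With 131072 levels over 5.12 V, one step is 39.06 µV.
Input sits at 71180.800 steps above V_low.
Round → code 71181.

code 71181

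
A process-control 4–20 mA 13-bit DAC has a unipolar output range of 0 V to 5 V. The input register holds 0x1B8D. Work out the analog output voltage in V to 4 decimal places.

LSB = 5 V / 2^13 = 0.610 mV.
Code 0x1B8D = 7053 decimal.
V_out = 0 + 7053 × 0.000610352 V = 4.30481 V.

4.3048 V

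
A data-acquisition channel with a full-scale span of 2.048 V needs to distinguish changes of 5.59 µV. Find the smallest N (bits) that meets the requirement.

19 bits

Number of steps required ≥ 2.048 V / 5.59 µV = 366368.52.
Need 2^N ≥ 366368.52; 2^18 = 262144, 2^19 = 524288.
Minimum N = 19.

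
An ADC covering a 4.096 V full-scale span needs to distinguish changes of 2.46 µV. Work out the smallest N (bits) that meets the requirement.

Number of steps required ≥ 4.096 V / 2.46 µV = 1665040.65.
Need 2^N ≥ 1665040.65; 2^20 = 1048576, 2^21 = 2097152.
Minimum N = 21.

21 bits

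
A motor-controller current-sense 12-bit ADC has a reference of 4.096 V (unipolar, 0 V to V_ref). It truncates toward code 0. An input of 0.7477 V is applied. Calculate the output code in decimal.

code 747

Full-scale span = 4.096 V; LSB = 4.096/2^12 = 1.000 mV.
Input sits at 747.700 steps above V_low.
⌊·⌋(747.700) = 747.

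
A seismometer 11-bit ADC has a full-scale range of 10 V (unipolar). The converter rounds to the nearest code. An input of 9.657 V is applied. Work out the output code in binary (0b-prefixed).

Full-scale span = 10 V; LSB = 10/2^11 = 4.883 mV.
(9.657 − 0) / 0.00488281 = 1977.754 LSBs.
Round → code 1978.
In binary (0b-prefixed): 0b11110111010.

code 0b11110111010 (decimal 1978)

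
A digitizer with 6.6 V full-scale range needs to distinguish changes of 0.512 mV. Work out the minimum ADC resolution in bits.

Number of steps required ≥ 6.6 V / 0.512 mV = 12890.62.
Need 2^N ≥ 12890.62; 2^13 = 8192, 2^14 = 16384.
Minimum N = 14.

14 bits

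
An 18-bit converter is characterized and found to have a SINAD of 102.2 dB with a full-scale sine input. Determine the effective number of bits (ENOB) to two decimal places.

ENOB = (SINAD − 1.76) / 6.02 = (102.2 − 1.76)/6.02 = 16.684.

16.68 bits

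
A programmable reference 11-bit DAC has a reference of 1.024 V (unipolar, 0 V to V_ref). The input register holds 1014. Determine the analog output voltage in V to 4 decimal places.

LSB = 1.024 V / 2^11 = 0.500 mV.
V_out = 0 + 1014 × 0.0005 V = 0.507 V.

0.5070 V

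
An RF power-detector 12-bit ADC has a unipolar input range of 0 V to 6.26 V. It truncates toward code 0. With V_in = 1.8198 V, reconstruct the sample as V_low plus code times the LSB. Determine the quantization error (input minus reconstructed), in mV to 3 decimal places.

LSB = 6.26/2^12 = 1.528 mV.
(V_in − V_low)/LSB = (1.8198 − 0)/0.00152832 = 1190.7190 → code 1190 (floor).
Code 1190 maps back to 0 + 1190×0.00152832 V = 1.8187012 V.
V_in − V_rec = 0.00109883 V = 1.099 mV.

1.099 mV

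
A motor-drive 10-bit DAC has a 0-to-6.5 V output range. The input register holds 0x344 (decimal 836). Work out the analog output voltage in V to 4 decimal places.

LSB = 6.5 V / 2^10 = 6.348 mV.
Code 0x344 = 836 decimal.
V_out = 0 + 836 × 0.00634766 V = 5.30664 V.

5.3066 V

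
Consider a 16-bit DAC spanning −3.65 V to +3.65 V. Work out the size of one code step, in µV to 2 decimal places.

111.39 µV

Full-scale span = 7.3 V.
LSB = 7.3 / 2^16 = 7.3 / 65536 = 0.000111389 V = 111.39 µV.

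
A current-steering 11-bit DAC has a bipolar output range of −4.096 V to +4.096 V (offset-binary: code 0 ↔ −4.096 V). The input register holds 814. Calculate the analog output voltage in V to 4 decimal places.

LSB = 8.192 V / 2^11 = 4.000 mV.
V_out = (−4.096) + 814 × 0.004 V = -0.84 V.

-0.8400 V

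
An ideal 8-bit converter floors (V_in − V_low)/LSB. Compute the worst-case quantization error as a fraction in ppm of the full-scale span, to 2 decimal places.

Truncating → worst-case error = 1 LSB = V_FS/2^8, so 1e+06/256 = 3906.25 ppm of full scale.

3906.25 ppm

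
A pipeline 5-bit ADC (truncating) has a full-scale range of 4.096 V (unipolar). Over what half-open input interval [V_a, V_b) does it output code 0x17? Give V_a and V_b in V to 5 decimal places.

[2.94400 V, 3.07200 V)

LSB = 4.096/2^5 = 128.000 mV.
Code 0x17 = 23 decimal.
V_a = V_low + 23·LSB = 2.944 V; V_b = V_low + 24·LSB = 3.072 V.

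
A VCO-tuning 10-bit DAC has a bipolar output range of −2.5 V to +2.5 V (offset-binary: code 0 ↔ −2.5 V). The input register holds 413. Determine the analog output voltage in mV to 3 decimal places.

-483.398 mV

LSB = 5 V / 2^10 = 4.883 mV.
V_out = (−2.5) + 413 × 0.00488281 V = -0.483398 V.
= -483.398 mV.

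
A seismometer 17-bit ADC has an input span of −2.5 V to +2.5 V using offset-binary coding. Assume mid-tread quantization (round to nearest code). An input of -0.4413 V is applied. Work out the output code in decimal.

code 53968

LSB = 5 V / 131072 = 38.15 µV.
(-0.4413 − (−2.5)) / 3.8147e-05 = 53967.585 LSBs.
Round → code 53968.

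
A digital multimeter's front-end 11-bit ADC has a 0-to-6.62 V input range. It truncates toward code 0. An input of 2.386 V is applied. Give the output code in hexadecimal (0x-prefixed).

code 0x2E2 (decimal 738)

With 2048 levels over 6.62 V, one step is 3.232 mV.
Input sits at 738.146 steps above V_low.
⌊·⌋(738.146) = 738.
In hexadecimal (0x-prefixed): 0x2E2.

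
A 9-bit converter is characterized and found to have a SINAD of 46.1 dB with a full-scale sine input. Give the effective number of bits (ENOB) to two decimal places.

7.37 bits

ENOB = (SINAD − 1.76) / 6.02 = (46.1 − 1.76)/6.02 = 7.365.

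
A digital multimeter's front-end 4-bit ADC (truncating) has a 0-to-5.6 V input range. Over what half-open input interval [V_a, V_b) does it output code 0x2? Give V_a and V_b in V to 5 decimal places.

LSB = 5.6/2^4 = 350.000 mV.
Code 0x2 = 2 decimal.
V_a = V_low + 2·LSB = 0.7 V; V_b = V_low + 3·LSB = 1.05 V.

[0.70000 V, 1.05000 V)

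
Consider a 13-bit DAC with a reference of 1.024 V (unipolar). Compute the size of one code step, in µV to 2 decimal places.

Full-scale span = 1.024 V.
LSB = 1.024 / 2^13 = 1.024 / 8192 = 0.000125 V = 125.00 µV.

125.00 µV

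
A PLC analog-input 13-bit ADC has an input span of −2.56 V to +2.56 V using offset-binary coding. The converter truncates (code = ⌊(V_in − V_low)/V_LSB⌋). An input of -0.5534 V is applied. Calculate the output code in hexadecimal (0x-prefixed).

With 8192 levels over 5.12 V, one step is 0.625 mV.
(-0.5534 − (−2.56)) / 0.000625 = 3210.560 LSBs.
⌊·⌋(3210.560) = 3210.
In hexadecimal (0x-prefixed): 0xC8A.

code 0xC8A (decimal 3210)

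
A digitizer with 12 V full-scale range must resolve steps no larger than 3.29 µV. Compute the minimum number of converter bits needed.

Number of steps required ≥ 12 V / 3.29 µV = 3647416.41.
Need 2^N ≥ 3647416.41; 2^21 = 2097152, 2^22 = 4194304.
Minimum N = 22.

22 bits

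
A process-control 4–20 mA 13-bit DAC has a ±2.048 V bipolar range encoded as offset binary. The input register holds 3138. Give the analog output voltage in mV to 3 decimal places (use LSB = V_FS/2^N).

LSB = 4.096 V / 2^13 = 0.500 mV.
V_out = (−2.048) + 3138 × 0.0005 V = -0.479 V.
= -479.000 mV.

-479.000 mV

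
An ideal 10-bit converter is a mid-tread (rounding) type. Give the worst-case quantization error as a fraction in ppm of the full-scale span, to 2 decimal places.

488.28 ppm

Rounding → worst-case error = ½ LSB = V_FS/2^11, so 1e+06/2048 = 488.281 ppm of full scale.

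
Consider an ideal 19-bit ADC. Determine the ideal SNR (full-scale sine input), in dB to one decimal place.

116.1 dB

SNR ≈ 6.02·N + 1.76 dB = 6.02·19 + 1.76 = 116.14 dB.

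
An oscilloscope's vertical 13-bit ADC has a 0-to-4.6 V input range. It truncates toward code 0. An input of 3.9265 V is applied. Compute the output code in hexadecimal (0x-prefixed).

code 0x1B50 (decimal 6992)

LSB = 4.6 V / 8192 = 0.562 mV.
Input sits at 6992.584 steps above V_low.
Floor → code 6992.
In hexadecimal (0x-prefixed): 0x1B50.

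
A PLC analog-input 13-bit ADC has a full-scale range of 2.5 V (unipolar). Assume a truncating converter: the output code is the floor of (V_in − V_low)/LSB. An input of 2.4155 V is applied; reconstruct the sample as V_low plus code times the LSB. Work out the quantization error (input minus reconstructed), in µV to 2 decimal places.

Step size: 2.5 V ÷ 2^13 = 305.18 µV.
Scaled input = 7915.1104 LSBs, so code = 7915.
V_rec = 0 + 7915·0.000305176 = 2.4154663 V.
Difference: 3.36914e-05 V → 33.69 µV.

33.69 µV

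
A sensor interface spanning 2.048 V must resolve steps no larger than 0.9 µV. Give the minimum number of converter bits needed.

22 bits

Number of steps required ≥ 2.048 V / 0.9 µV = 2275555.56.
Need 2^N ≥ 2275555.56; 2^21 = 2097152, 2^22 = 4194304.
Minimum N = 22.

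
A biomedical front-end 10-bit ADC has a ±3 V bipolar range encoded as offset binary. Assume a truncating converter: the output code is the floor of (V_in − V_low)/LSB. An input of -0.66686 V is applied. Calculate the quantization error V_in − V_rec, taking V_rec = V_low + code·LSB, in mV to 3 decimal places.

1.109 mV

One LSB is 6 V / 1024 = 5.859 mV.
Scaled input = 398.1892 LSBs, so code = 398.
Reconstructed: -0.66796875 V.
V_in − V_rec = 0.00110875 V = 1.109 mV.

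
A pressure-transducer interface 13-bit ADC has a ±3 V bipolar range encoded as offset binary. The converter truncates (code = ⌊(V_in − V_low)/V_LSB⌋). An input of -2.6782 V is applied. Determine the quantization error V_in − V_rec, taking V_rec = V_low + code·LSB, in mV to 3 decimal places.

Step size: 6 V ÷ 2^13 = 0.732 mV.
Scaled input = 439.3643 LSBs, so code = 439.
Reconstructed: -2.6784668 V.
V_in − V_rec = 0.000266797 V = 0.267 mV.

0.267 mV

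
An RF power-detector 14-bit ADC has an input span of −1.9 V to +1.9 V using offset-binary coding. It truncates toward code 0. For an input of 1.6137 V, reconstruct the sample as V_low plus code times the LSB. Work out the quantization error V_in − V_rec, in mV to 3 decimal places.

Step size: 3.8 V ÷ 2^14 = 231.93 µV.
(1.6137 − (−1.9))/0.000231934 = 15149.5949; ⌊·⌋ gives code 15149.
Code 15149 maps back to (−1.9) + 15149×0.000231934 V = 1.613562 V.
V_in − V_rec = 0.000137988 V = 0.138 mV.

0.138 mV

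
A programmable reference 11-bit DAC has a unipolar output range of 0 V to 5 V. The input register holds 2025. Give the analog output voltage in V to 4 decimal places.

4.9438 V

LSB = 5 V / 2^11 = 2.441 mV.
V_out = 0 + 2025 × 0.00244141 V = 4.94385 V.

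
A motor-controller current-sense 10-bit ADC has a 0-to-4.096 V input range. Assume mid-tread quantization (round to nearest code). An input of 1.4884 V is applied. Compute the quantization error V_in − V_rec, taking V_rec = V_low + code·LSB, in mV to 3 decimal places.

One LSB is 4.096 V / 1024 = 4.000 mV.
(1.4884 − 0)/0.004 = 372.1000; round gives code 372.
Reconstructed: 1.488 V.
Difference: 0.0004 V → 0.400 mV.

0.400 mV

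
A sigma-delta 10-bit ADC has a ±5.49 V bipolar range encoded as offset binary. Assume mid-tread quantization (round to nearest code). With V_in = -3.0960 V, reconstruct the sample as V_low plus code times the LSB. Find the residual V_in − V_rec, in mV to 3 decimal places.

LSB = 10.98/2^10 = 10.723 mV.
(-3.0960 − (−5.49))/0.0107227 = 223.2656; round gives code 223.
Code 223 maps back to (−5.49) + 223×0.0107227 V = -3.0988477 V.
V_in − V_rec = 0.00284766 V = 2.848 mV.

2.848 mV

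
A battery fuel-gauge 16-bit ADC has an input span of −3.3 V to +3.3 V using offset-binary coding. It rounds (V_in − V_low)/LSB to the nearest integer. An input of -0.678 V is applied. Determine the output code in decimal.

code 26036

LSB = 6.6 V / 65536 = 100.71 µV.
Input sits at 26035.665 steps above V_low.
Round → code 26036.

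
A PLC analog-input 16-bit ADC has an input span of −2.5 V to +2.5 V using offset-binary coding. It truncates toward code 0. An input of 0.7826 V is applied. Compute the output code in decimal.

code 43025

LSB = 5 V / 65536 = 76.29 µV.
(V_in − V_low)/LSB = (0.7826 − (−2.5)) / 7.62939e-05 = 43025.695.
Floor → code 43025.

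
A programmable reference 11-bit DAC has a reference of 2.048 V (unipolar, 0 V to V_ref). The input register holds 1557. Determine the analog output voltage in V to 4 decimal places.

LSB = 2.048 V / 2^11 = 1.000 mV.
V_out = 0 + 1557 × 0.001 V = 1.557 V.

1.5570 V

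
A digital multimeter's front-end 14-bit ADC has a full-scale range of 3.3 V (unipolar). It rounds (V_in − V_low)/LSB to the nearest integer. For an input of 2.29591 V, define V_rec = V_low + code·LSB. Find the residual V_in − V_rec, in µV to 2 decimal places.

-31.16 µV

LSB = 3.3/2^14 = 201.42 µV.
(2.29591 − 0)/0.000201416 = 11398.8453; round gives code 11399.
Reconstructed: 2.2959412 V.
V_in − V_rec = -3.11621e-05 V = -31.16 µV.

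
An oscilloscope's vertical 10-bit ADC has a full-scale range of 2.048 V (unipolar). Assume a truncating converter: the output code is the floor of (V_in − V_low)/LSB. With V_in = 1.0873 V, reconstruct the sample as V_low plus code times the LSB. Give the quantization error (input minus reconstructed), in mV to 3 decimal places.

LSB = 2.048/2^10 = 2.000 mV.
(1.0873 − 0)/0.002 = 543.6500; ⌊·⌋ gives code 543.
Code 543 maps back to 0 + 543×0.002 V = 1.086 V.
Error = 1.0873 − 1.086 = 0.0013 V = 1.300 mV.

1.300 mV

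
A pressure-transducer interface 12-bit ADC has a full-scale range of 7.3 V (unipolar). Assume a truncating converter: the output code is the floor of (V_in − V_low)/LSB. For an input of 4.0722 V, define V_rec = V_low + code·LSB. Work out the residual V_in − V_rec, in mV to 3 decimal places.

One LSB is 7.3 V / 4096 = 1.782 mV.
Scaled input = 2284.8947 LSBs, so code = 2284.
Code 2284 maps back to 0 + 2284×0.00178223 V = 4.0706055 V.
V_in − V_rec = 0.00159453 V = 1.595 mV.

1.595 mV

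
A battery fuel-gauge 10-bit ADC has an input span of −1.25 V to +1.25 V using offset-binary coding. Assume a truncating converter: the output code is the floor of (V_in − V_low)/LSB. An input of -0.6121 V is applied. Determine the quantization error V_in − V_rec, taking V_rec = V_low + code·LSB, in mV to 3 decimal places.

0.693 mV

LSB = 2.5/2^10 = 2.441 mV.
Scaled input = 261.2838 LSBs, so code = 261.
Reconstructed: -0.61279297 V.
Difference: 0.000692969 V → 0.693 mV.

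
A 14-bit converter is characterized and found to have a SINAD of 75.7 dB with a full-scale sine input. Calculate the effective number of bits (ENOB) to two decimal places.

ENOB = (SINAD − 1.76) / 6.02 = (75.7 − 1.76)/6.02 = 12.282.

12.28 bits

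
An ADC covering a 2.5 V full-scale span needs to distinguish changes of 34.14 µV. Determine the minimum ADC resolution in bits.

Number of steps required ≥ 2.5 V / 34.14 µV = 73227.89.
Need 2^N ≥ 73227.89; 2^16 = 65536, 2^17 = 131072.
Minimum N = 17.

17 bits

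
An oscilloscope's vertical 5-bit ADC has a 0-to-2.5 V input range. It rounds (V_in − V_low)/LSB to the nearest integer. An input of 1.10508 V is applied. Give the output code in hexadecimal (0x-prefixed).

code 0xE (decimal 14)

Full-scale span = 2.5 V; LSB = 2.5/2^5 = 78.125 mV.
(1.10508 − 0) / 0.078125 = 14.145 LSBs.
So the output code is 14.
In hexadecimal (0x-prefixed): 0xE.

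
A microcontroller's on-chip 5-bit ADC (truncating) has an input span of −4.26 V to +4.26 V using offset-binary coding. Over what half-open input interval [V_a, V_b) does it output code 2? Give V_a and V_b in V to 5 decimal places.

[-3.72750 V, -3.46125 V)

LSB = 8.52/2^5 = 266.250 mV.
V_a = V_low + 2·LSB = -3.7275 V; V_b = V_low + 3·LSB = -3.46125 V.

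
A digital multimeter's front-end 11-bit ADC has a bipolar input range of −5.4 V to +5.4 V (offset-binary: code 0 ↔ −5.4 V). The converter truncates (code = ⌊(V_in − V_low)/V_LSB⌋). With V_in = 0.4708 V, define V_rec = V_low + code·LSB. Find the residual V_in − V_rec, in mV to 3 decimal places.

LSB = 10.8/2^11 = 5.273 mV.
Scaled input = 1113.2776 LSBs, so code = 1113.
Code 1113 maps back to (−5.4) + 1113×0.00527344 V = 0.46933594 V.
Difference: 0.00146406 V → 1.464 mV.

1.464 mV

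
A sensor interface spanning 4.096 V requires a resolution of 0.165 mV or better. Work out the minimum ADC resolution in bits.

Number of steps required ≥ 4.096 V / 0.165 mV = 24824.24.
Need 2^N ≥ 24824.24; 2^14 = 16384, 2^15 = 32768.
Minimum N = 15.

15 bits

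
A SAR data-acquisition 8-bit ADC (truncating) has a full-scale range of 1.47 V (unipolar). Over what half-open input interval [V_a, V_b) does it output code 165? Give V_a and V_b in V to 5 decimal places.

[0.94746 V, 0.95320 V)

LSB = 1.47/2^8 = 5.742 mV.
V_a = V_low + 165·LSB = 0.947461 V; V_b = V_low + 166·LSB = 0.953203 V.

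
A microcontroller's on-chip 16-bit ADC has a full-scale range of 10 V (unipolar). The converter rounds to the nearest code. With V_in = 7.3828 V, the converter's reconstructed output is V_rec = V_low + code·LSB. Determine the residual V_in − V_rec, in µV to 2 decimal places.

One LSB is 10 V / 65536 = 152.59 µV.
Scaled input = 48383.9181 LSBs, so code = 48384.
Code 48384 maps back to 0 + 48384×0.000152588 V = 7.3828125 V.
V_in − V_rec = -1.25e-05 V = -12.50 µV.

-12.50 µV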